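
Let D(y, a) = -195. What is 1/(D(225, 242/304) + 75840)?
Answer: 1/75645 ≈ 1.3220e-5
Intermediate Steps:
1/(D(225, 242/304) + 75840) = 1/(-195 + 75840) = 1/75645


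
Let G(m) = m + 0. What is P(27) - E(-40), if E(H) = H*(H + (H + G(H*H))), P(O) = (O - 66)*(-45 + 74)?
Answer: 59669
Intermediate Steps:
P(O) = -1914 + 29*O (P(O) = (-66 + O)*29 = -1914 + 29*O)
G(m) = m
E(H) = H*(H² + 2*H) (E(H) = H*(H + (H + H*H)) = H*(H + (H + H²)) = H*(H² + 2*H))
P(27) - E(-40) = (-1914 + 29*27) - (-40)²*(2 - 40) = (-1914 + 783) - 1600*(-38) = -1131 - 1*(-60800) = -1131 + 60800 = 59669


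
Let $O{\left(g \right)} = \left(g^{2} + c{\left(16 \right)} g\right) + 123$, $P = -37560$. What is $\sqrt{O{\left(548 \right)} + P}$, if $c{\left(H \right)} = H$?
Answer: $\sqrt{271635} \approx 521.19$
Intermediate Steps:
$O{\left(g \right)} = 123 + g^{2} + 16 g$ ($O{\left(g \right)} = \left(g^{2} + 16 g\right) + 123 = 123 + g^{2} + 16 g$)
$\sqrt{O{\left(548 \right)} + P} = \sqrt{\left(123 + 548^{2} + 16 \cdot 548\right) - 37560} = \sqrt{\left(123 + 300304 + 8768\right) - 37560} = \sqrt{309195 - 37560} = \sqrt{271635}$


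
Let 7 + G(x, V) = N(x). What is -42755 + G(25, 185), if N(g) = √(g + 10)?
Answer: -42762 + √35 ≈ -42756.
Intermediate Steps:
N(g) = √(10 + g)
G(x, V) = -7 + √(10 + x)
-42755 + G(25, 185) = -42755 + (-7 + √(10 + 25)) = -42755 + (-7 + √35) = -42762 + √35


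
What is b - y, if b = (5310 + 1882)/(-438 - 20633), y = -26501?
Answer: 558395379/21071 ≈ 26501.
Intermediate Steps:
b = -7192/21071 (b = 7192/(-21071) = 7192*(-1/21071) = -7192/21071 ≈ -0.34132)
b - y = -7192/21071 - 1*(-26501) = -7192/21071 + 26501 = 558395379/21071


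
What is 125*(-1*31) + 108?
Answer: -3767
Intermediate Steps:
125*(-1*31) + 108 = 125*(-31) + 108 = -3875 + 108 = -3767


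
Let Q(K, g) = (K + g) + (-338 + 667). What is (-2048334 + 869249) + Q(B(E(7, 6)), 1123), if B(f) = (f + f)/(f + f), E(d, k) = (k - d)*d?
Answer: -1177632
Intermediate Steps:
E(d, k) = d*(k - d)
B(f) = 1 (B(f) = (2*f)/((2*f)) = (2*f)*(1/(2*f)) = 1)
Q(K, g) = 329 + K + g (Q(K, g) = (K + g) + 329 = 329 + K + g)
(-2048334 + 869249) + Q(B(E(7, 6)), 1123) = (-2048334 + 869249) + (329 + 1 + 1123) = -1179085 + 1453 = -1177632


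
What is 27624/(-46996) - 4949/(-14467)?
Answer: -41763301/169972783 ≈ -0.24571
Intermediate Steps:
27624/(-46996) - 4949/(-14467) = 27624*(-1/46996) - 4949*(-1/14467) = -6906/11749 + 4949/14467 = -41763301/169972783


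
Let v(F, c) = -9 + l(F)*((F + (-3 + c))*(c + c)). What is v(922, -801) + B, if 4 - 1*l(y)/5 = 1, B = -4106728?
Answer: -6942277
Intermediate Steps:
l(y) = 15 (l(y) = 20 - 5*1 = 20 - 5 = 15)
v(F, c) = -9 + 30*c*(-3 + F + c) (v(F, c) = -9 + 15*((F + (-3 + c))*(c + c)) = -9 + 15*((-3 + F + c)*(2*c)) = -9 + 15*(2*c*(-3 + F + c)) = -9 + 30*c*(-3 + F + c))
v(922, -801) + B = (-9 - 90*(-801) + 30*(-801)**2 + 30*922*(-801)) - 4106728 = (-9 + 72090 + 30*641601 - 22155660) - 4106728 = (-9 + 72090 + 19248030 - 22155660) - 4106728 = -2835549 - 4106728 = -6942277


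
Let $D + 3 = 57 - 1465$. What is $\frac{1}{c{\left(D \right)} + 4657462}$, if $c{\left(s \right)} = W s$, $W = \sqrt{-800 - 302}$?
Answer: $\frac{28057}{130687628171} + \frac{17 i \sqrt{1102}}{261375256342} \approx 2.1469 \cdot 10^{-7} + 2.1591 \cdot 10^{-9} i$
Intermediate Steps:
$W = i \sqrt{1102}$ ($W = \sqrt{-1102} = i \sqrt{1102} \approx 33.196 i$)
$D = -1411$ ($D = -3 + \left(57 - 1465\right) = -3 - 1408 = -1411$)
$c{\left(s \right)} = i s \sqrt{1102}$ ($c{\left(s \right)} = i \sqrt{1102} s = i s \sqrt{1102}$)
$\frac{1}{c{\left(D \right)} + 4657462} = \frac{1}{i \left(-1411\right) \sqrt{1102} + 4657462} = \frac{1}{- 1411 i \sqrt{1102} + 4657462} = \frac{1}{4657462 - 1411 i \sqrt{1102}}$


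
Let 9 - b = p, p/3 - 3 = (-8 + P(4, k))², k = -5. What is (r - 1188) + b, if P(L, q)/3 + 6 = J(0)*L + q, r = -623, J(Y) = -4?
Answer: -25574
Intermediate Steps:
P(L, q) = -18 - 12*L + 3*q (P(L, q) = -18 + 3*(-4*L + q) = -18 + 3*(q - 4*L) = -18 + (-12*L + 3*q) = -18 - 12*L + 3*q)
p = 23772 (p = 9 + 3*(-8 + (-18 - 12*4 + 3*(-5)))² = 9 + 3*(-8 + (-18 - 48 - 15))² = 9 + 3*(-8 - 81)² = 9 + 3*(-89)² = 9 + 3*7921 = 9 + 23763 = 23772)
b = -23763 (b = 9 - 1*23772 = 9 - 23772 = -23763)
(r - 1188) + b = (-623 - 1188) - 23763 = -1811 - 23763 = -25574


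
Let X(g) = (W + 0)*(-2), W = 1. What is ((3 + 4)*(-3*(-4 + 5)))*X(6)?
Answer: 42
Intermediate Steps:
X(g) = -2 (X(g) = (1 + 0)*(-2) = 1*(-2) = -2)
((3 + 4)*(-3*(-4 + 5)))*X(6) = ((3 + 4)*(-3*(-4 + 5)))*(-2) = (7*(-3*1))*(-2) = (7*(-3))*(-2) = -21*(-2) = 42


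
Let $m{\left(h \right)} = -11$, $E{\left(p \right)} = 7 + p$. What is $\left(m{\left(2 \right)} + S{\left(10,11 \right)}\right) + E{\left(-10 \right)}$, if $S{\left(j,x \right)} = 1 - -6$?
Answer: $-7$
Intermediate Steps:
$S{\left(j,x \right)} = 7$ ($S{\left(j,x \right)} = 1 + 6 = 7$)
$\left(m{\left(2 \right)} + S{\left(10,11 \right)}\right) + E{\left(-10 \right)} = \left(-11 + 7\right) + \left(7 - 10\right) = -4 - 3 = -7$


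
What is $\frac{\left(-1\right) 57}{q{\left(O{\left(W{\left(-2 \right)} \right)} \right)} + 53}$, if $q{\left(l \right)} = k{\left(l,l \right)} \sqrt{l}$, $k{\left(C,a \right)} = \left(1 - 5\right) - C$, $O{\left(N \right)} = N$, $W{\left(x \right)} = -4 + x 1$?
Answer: $- \frac{3021}{2833} + \frac{114 i \sqrt{6}}{2833} \approx -1.0664 + 0.098567 i$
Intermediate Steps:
$W{\left(x \right)} = -4 + x$
$k{\left(C,a \right)} = -4 - C$ ($k{\left(C,a \right)} = \left(1 - 5\right) - C = -4 - C$)
$q{\left(l \right)} = \sqrt{l} \left(-4 - l\right)$ ($q{\left(l \right)} = \left(-4 - l\right) \sqrt{l} = \sqrt{l} \left(-4 - l\right)$)
$\frac{\left(-1\right) 57}{q{\left(O{\left(W{\left(-2 \right)} \right)} \right)} + 53} = \frac{\left(-1\right) 57}{\sqrt{-4 - 2} \left(-4 - \left(-4 - 2\right)\right) + 53} = \frac{1}{\sqrt{-6} \left(-4 - -6\right) + 53} \left(-57\right) = \frac{1}{i \sqrt{6} \left(-4 + 6\right) + 53} \left(-57\right) = \frac{1}{i \sqrt{6} \cdot 2 + 53} \left(-57\right) = \frac{1}{2 i \sqrt{6} + 53} \left(-57\right) = \frac{1}{53 + 2 i \sqrt{6}} \left(-57\right) = - \frac{57}{53 + 2 i \sqrt{6}}$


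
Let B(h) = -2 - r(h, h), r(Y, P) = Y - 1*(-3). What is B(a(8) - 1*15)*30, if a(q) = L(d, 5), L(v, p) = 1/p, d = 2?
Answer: 294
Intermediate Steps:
r(Y, P) = 3 + Y (r(Y, P) = Y + 3 = 3 + Y)
L(v, p) = 1/p
a(q) = ⅕ (a(q) = 1/5 = ⅕)
B(h) = -5 - h (B(h) = -2 - (3 + h) = -2 + (-3 - h) = -5 - h)
B(a(8) - 1*15)*30 = (-5 - (⅕ - 1*15))*30 = (-5 - (⅕ - 15))*30 = (-5 - 1*(-74/5))*30 = (-5 + 74/5)*30 = (49/5)*30 = 294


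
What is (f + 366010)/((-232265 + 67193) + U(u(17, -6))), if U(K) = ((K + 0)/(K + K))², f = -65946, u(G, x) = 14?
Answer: -1200256/660287 ≈ -1.8178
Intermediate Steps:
U(K) = ¼ (U(K) = (K/((2*K)))² = (K*(1/(2*K)))² = (½)² = ¼)
(f + 366010)/((-232265 + 67193) + U(u(17, -6))) = (-65946 + 366010)/((-232265 + 67193) + ¼) = 300064/(-165072 + ¼) = 300064/(-660287/4) = 300064*(-4/660287) = -1200256/660287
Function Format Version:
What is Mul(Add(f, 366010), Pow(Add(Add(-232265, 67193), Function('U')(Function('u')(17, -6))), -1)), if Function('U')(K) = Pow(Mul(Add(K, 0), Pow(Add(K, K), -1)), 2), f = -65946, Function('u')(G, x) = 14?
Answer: Rational(-1200256, 660287) ≈ -1.8178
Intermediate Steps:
Function('U')(K) = Rational(1, 4) (Function('U')(K) = Pow(Mul(K, Pow(Mul(2, K), -1)), 2) = Pow(Mul(K, Mul(Rational(1, 2), Pow(K, -1))), 2) = Pow(Rational(1, 2), 2) = Rational(1, 4))
Mul(Add(f, 366010), Pow(Add(Add(-232265, 67193), Function('U')(Function('u')(17, -6))), -1)) = Mul(Add(-65946, 366010), Pow(Add(Add(-232265, 67193), Rational(1, 4)), -1)) = Mul(300064, Pow(Add(-165072, Rational(1, 4)), -1)) = Mul(300064, Pow(Rational(-660287, 4), -1)) = Mul(300064, Rational(-4, 660287)) = Rational(-1200256, 660287)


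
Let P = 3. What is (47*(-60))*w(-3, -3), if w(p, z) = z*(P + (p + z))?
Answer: -25380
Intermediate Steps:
w(p, z) = z*(3 + p + z) (w(p, z) = z*(3 + (p + z)) = z*(3 + p + z))
(47*(-60))*w(-3, -3) = (47*(-60))*(-3*(3 - 3 - 3)) = -(-8460)*(-3) = -2820*9 = -25380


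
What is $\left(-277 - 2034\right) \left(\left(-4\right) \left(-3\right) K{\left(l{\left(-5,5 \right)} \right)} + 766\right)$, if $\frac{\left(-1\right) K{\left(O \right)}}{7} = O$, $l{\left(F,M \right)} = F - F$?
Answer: $-1770226$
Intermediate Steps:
$l{\left(F,M \right)} = 0$
$K{\left(O \right)} = - 7 O$
$\left(-277 - 2034\right) \left(\left(-4\right) \left(-3\right) K{\left(l{\left(-5,5 \right)} \right)} + 766\right) = \left(-277 - 2034\right) \left(\left(-4\right) \left(-3\right) \left(\left(-7\right) 0\right) + 766\right) = - 2311 \left(12 \cdot 0 + 766\right) = - 2311 \left(0 + 766\right) = \left(-2311\right) 766 = -1770226$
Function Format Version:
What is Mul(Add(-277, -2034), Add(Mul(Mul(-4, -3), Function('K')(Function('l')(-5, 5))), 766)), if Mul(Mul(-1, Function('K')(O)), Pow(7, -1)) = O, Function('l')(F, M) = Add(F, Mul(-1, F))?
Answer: -1770226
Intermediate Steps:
Function('l')(F, M) = 0
Function('K')(O) = Mul(-7, O)
Mul(Add(-277, -2034), Add(Mul(Mul(-4, -3), Function('K')(Function('l')(-5, 5))), 766)) = Mul(Add(-277, -2034), Add(Mul(Mul(-4, -3), Mul(-7, 0)), 766)) = Mul(-2311, Add(Mul(12, 0), 766)) = Mul(-2311, Add(0, 766)) = Mul(-2311, 766) = -1770226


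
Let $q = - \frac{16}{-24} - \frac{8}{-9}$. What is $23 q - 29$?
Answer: $\frac{61}{9} \approx 6.7778$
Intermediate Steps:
$q = \frac{14}{9}$ ($q = \left(-16\right) \left(- \frac{1}{24}\right) - - \frac{8}{9} = \frac{2}{3} + \frac{8}{9} = \frac{14}{9} \approx 1.5556$)
$23 q - 29 = 23 \cdot \frac{14}{9} - 29 = \frac{322}{9} - 29 = \frac{61}{9}$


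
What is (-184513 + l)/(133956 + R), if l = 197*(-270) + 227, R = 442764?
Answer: -59369/144180 ≈ -0.41177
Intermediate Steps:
l = -52963 (l = -53190 + 227 = -52963)
(-184513 + l)/(133956 + R) = (-184513 - 52963)/(133956 + 442764) = -237476/576720 = -237476*1/576720 = -59369/144180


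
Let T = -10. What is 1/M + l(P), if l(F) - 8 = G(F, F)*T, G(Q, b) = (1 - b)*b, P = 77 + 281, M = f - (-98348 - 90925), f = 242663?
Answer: 552043579649/431936 ≈ 1.2781e+6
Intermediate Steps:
M = 431936 (M = 242663 - (-98348 - 90925) = 242663 - 1*(-189273) = 242663 + 189273 = 431936)
P = 358
G(Q, b) = b*(1 - b)
l(F) = 8 - 10*F*(1 - F) (l(F) = 8 + (F*(1 - F))*(-10) = 8 - 10*F*(1 - F))
1/M + l(P) = 1/431936 + (8 + 10*358*(-1 + 358)) = 1/431936 + (8 + 10*358*357) = 1/431936 + (8 + 1278060) = 1/431936 + 1278068 = 552043579649/431936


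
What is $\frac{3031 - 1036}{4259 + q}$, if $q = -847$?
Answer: $\frac{1995}{3412} \approx 0.5847$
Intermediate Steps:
$\frac{3031 - 1036}{4259 + q} = \frac{3031 - 1036}{4259 - 847} = \frac{1995}{3412}$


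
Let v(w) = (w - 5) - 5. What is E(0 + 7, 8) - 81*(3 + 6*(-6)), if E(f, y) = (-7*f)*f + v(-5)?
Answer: 2315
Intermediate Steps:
v(w) = -10 + w (v(w) = (-5 + w) - 5 = -10 + w)
E(f, y) = -15 - 7*f² (E(f, y) = (-7*f)*f + (-10 - 5) = -7*f² - 15 = -15 - 7*f²)
E(0 + 7, 8) - 81*(3 + 6*(-6)) = (-15 - 7*(0 + 7)²) - 81*(3 + 6*(-6)) = (-15 - 7*7²) - 81*(3 - 36) = (-15 - 7*49) - 81*(-33) = (-15 - 343) + 2673 = -358 + 2673 = 2315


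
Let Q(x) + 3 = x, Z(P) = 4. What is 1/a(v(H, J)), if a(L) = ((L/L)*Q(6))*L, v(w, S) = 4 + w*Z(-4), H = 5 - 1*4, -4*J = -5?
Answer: 1/24 ≈ 0.041667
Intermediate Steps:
Q(x) = -3 + x
J = 5/4 (J = -1/4*(-5) = 5/4 ≈ 1.2500)
H = 1 (H = 5 - 4 = 1)
v(w, S) = 4 + 4*w (v(w, S) = 4 + w*4 = 4 + 4*w)
a(L) = 3*L (a(L) = ((L/L)*(-3 + 6))*L = (1*3)*L = 3*L)
1/a(v(H, J)) = 1/(3*(4 + 4*1)) = 1/(3*(4 + 4)) = 1/(3*8) = 1/24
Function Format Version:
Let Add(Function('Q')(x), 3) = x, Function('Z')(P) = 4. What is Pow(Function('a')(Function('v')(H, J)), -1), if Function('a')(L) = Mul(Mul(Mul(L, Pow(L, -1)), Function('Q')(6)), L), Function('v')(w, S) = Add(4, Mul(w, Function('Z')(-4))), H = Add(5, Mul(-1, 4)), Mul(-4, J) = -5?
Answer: Rational(1, 24) ≈ 0.041667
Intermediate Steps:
Function('Q')(x) = Add(-3, x)
J = Rational(5, 4) (J = Mul(Rational(-1, 4), -5) = Rational(5, 4) ≈ 1.2500)
H = 1 (H = Add(5, -4) = 1)
Function('v')(w, S) = Add(4, Mul(4, w)) (Function('v')(w, S) = Add(4, Mul(w, 4)) = Add(4, Mul(4, w)))
Function('a')(L) = Mul(3, L) (Function('a')(L) = Mul(Mul(Mul(L, Pow(L, -1)), Add(-3, 6)), L) = Mul(Mul(1, 3), L) = Mul(3, L))
Pow(Function('a')(Function('v')(H, J)), -1) = Pow(Mul(3, Add(4, Mul(4, 1))), -1) = Pow(Mul(3, Add(4, 4)), -1) = Pow(Mul(3, 8), -1) = Pow(24, -1) = Rational(1, 24)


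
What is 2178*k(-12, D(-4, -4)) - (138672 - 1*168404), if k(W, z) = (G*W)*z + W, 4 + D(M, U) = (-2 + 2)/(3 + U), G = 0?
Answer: 3596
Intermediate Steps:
D(M, U) = -4 (D(M, U) = -4 + (-2 + 2)/(3 + U) = -4 + 0/(3 + U) = -4 + 0 = -4)
k(W, z) = W (k(W, z) = (0*W)*z + W = 0*z + W = 0 + W = W)
2178*k(-12, D(-4, -4)) - (138672 - 1*168404) = 2178*(-12) - (138672 - 1*168404) = -26136 - (138672 - 168404) = -26136 - 1*(-29732) = -26136 + 29732 = 3596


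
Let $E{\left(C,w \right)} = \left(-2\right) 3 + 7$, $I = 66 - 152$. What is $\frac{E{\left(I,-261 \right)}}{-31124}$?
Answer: $- \frac{1}{31124} \approx -3.213 \cdot 10^{-5}$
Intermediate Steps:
$I = -86$ ($I = 66 - 152 = -86$)
$E{\left(C,w \right)} = 1$ ($E{\left(C,w \right)} = -6 + 7 = 1$)
$\frac{E{\left(I,-261 \right)}}{-31124} = 1 \frac{1}{-31124} = 1 \left(- \frac{1}{31124}\right) = - \frac{1}{31124}$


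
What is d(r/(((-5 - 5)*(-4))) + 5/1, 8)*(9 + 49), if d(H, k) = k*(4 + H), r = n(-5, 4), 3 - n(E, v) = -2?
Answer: 4234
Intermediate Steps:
n(E, v) = 5 (n(E, v) = 3 - 1*(-2) = 3 + 2 = 5)
r = 5
d(r/(((-5 - 5)*(-4))) + 5/1, 8)*(9 + 49) = (8*(4 + (5/(((-5 - 5)*(-4))) + 5/1)))*(9 + 49) = (8*(4 + (5/((-10*(-4))) + 5*1)))*58 = (8*(4 + (5/40 + 5)))*58 = (8*(4 + (5*(1/40) + 5)))*58 = (8*(4 + (⅛ + 5)))*58 = (8*(4 + 41/8))*58 = (8*(73/8))*58 = 73*58 = 4234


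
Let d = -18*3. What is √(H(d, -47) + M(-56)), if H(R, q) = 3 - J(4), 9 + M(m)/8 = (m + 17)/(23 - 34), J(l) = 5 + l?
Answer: I*√6006/11 ≈ 7.0453*I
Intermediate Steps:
d = -54
M(m) = -928/11 - 8*m/11 (M(m) = -72 + 8*((m + 17)/(23 - 34)) = -72 + 8*((17 + m)/(-11)) = -72 + 8*((17 + m)*(-1/11)) = -72 + 8*(-17/11 - m/11) = -72 + (-136/11 - 8*m/11) = -928/11 - 8*m/11)
H(R, q) = -6 (H(R, q) = 3 - (5 + 4) = 3 - 1*9 = 3 - 9 = -6)
√(H(d, -47) + M(-56)) = √(-6 + (-928/11 - 8/11*(-56))) = √(-6 + (-928/11 + 448/11)) = √(-6 - 480/11) = √(-546/11) = I*√6006/11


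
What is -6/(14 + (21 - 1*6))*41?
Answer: -246/29 ≈ -8.4828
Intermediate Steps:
-6/(14 + (21 - 1*6))*41 = -6/(14 + (21 - 6))*41 = -6/(14 + 15)*41 = -6/29*41 = -246/29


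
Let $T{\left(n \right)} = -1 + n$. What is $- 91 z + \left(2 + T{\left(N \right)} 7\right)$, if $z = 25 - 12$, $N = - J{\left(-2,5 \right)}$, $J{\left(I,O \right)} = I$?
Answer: $-1174$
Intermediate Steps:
$N = 2$ ($N = \left(-1\right) \left(-2\right) = 2$)
$z = 13$
$- 91 z + \left(2 + T{\left(N \right)} 7\right) = \left(-91\right) 13 + \left(2 + \left(-1 + 2\right) 7\right) = -1183 + \left(2 + 1 \cdot 7\right) = -1183 + \left(2 + 7\right) = -1183 + 9 = -1174$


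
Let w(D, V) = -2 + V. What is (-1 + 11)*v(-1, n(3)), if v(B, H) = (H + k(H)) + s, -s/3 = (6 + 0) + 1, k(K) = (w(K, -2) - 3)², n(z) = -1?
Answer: 270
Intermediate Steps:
k(K) = 49 (k(K) = ((-2 - 2) - 3)² = (-4 - 3)² = (-7)² = 49)
s = -21 (s = -3*((6 + 0) + 1) = -3*(6 + 1) = -3*7 = -21)
v(B, H) = 28 + H (v(B, H) = (H + 49) - 21 = (49 + H) - 21 = 28 + H)
(-1 + 11)*v(-1, n(3)) = (-1 + 11)*(28 - 1) = 10*27 = 270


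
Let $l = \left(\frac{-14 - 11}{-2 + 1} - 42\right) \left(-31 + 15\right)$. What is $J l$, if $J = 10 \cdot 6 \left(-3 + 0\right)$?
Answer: $-48960$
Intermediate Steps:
$J = -180$ ($J = 60 \left(-3\right) = -180$)
$l = 272$ ($l = \left(- \frac{25}{-1} - 42\right) \left(-16\right) = \left(\left(-25\right) \left(-1\right) - 42\right) \left(-16\right) = \left(25 - 42\right) \left(-16\right) = \left(-17\right) \left(-16\right) = 272$)
$J l = \left(-180\right) 272 = -48960$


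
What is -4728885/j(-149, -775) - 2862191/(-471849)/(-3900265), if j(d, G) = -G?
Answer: -2245867863109978/368067227997 ≈ -6101.8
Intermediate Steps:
-4728885/j(-149, -775) - 2862191/(-471849)/(-3900265) = -4728885/((-1*(-775))) - 2862191/(-471849)/(-3900265) = -4728885/775 - 2862191*(-1/471849)*(-1/3900265) = -4728885*1/775 + (2862191/471849)*(-1/3900265) = -945777/155 - 2862191/1840336139985 = -2245867863109978/368067227997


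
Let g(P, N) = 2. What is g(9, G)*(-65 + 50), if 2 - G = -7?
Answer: -30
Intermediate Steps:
G = 9 (G = 2 - 1*(-7) = 2 + 7 = 9)
g(9, G)*(-65 + 50) = 2*(-65 + 50) = 2*(-15) = -30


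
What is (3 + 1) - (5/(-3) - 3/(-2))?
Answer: 25/6 ≈ 4.1667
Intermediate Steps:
(3 + 1) - (5/(-3) - 3/(-2)) = 4 - (5*(-1/3) - 3*(-1/2)) = 4 - (-5/3 + 3/2) = 4 - 1*(-1/6) = 4 + 1/6 = 25/6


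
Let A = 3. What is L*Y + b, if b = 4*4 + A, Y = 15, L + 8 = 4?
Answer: -41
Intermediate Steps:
L = -4 (L = -8 + 4 = -4)
b = 19 (b = 4*4 + 3 = 16 + 3 = 19)
L*Y + b = -4*15 + 19 = -60 + 19 = -41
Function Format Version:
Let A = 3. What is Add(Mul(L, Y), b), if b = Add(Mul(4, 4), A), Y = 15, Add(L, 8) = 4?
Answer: -41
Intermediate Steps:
L = -4 (L = Add(-8, 4) = -4)
b = 19 (b = Add(Mul(4, 4), 3) = Add(16, 3) = 19)
Add(Mul(L, Y), b) = Add(Mul(-4, 15), 19) = Add(-60, 19) = -41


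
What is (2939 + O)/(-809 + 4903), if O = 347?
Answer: 1643/2047 ≈ 0.80264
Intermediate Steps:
(2939 + O)/(-809 + 4903) = (2939 + 347)/(-809 + 4903) = 3286/4094 = 3286*(1/4094) = 1643/2047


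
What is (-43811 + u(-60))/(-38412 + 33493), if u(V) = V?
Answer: 43871/4919 ≈ 8.9187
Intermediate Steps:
(-43811 + u(-60))/(-38412 + 33493) = (-43811 - 60)/(-38412 + 33493) = -43871/(-4919) = -43871*(-1/4919) = 43871/4919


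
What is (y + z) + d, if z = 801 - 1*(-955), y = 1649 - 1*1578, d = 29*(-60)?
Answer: 87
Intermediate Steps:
d = -1740
y = 71 (y = 1649 - 1578 = 71)
z = 1756 (z = 801 + 955 = 1756)
(y + z) + d = (71 + 1756) - 1740 = 1827 - 1740 = 87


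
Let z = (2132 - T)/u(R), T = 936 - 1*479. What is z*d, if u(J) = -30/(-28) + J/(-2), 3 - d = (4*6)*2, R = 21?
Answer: 175875/22 ≈ 7994.3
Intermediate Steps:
T = 457 (T = 936 - 479 = 457)
d = -45 (d = 3 - 4*6*2 = 3 - 24*2 = 3 - 1*48 = 3 - 48 = -45)
u(J) = 15/14 - J/2 (u(J) = -30*(-1/28) + J*(-½) = 15/14 - J/2)
z = -11725/66 (z = (2132 - 1*457)/(15/14 - ½*21) = (2132 - 457)/(15/14 - 21/2) = 1675/(-66/7) = 1675*(-7/66) = -11725/66 ≈ -177.65)
z*d = -11725/66*(-45) = 175875/22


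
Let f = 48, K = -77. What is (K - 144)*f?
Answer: -10608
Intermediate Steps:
(K - 144)*f = (-77 - 144)*48 = -221*48 = -10608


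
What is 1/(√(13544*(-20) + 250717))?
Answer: -I*√20163/20163 ≈ -0.0070424*I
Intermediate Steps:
1/(√(13544*(-20) + 250717)) = 1/(√(-270880 + 250717)) = 1/(√(-20163)) = 1/(I*√20163) = -I*√20163/20163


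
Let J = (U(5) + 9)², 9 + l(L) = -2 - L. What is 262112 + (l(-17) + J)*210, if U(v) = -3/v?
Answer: 1390948/5 ≈ 2.7819e+5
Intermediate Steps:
l(L) = -11 - L (l(L) = -9 + (-2 - L) = -11 - L)
J = 1764/25 (J = (-3/5 + 9)² = (-3*⅕ + 9)² = (-⅗ + 9)² = (42/5)² = 1764/25 ≈ 70.560)
262112 + (l(-17) + J)*210 = 262112 + ((-11 - 1*(-17)) + 1764/25)*210 = 262112 + ((-11 + 17) + 1764/25)*210 = 262112 + (6 + 1764/25)*210 = 262112 + (1914/25)*210 = 262112 + 80388/5 = 1390948/5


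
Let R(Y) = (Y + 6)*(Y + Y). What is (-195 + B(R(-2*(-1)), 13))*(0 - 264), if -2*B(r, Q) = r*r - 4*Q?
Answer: 179784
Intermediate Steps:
R(Y) = 2*Y*(6 + Y) (R(Y) = (6 + Y)*(2*Y) = 2*Y*(6 + Y))
B(r, Q) = 2*Q - r²/2 (B(r, Q) = -(r*r - 4*Q)/2 = -(r² - 4*Q)/2 = 2*Q - r²/2)
(-195 + B(R(-2*(-1)), 13))*(0 - 264) = (-195 + (2*13 - 16*(6 - 2*(-1))²/2))*(0 - 264) = (-195 + (26 - 16*(6 + 2)²/2))*(-264) = (-195 + (26 - (2*2*8)²/2))*(-264) = (-195 + (26 - ½*32²))*(-264) = (-195 + (26 - ½*1024))*(-264) = (-195 + (26 - 512))*(-264) = (-195 - 486)*(-264) = -681*(-264) = 179784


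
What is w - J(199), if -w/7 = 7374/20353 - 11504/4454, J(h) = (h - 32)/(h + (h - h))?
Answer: 132633977417/9019900069 ≈ 14.705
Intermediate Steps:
J(h) = (-32 + h)/h (J(h) = (-32 + h)/(h + 0) = (-32 + h)/h)
w = 704539906/45326131 (w = -7*(7374/20353 - 11504/4454) = -7*(7374*(1/20353) - 11504*1/4454) = -7*(7374/20353 - 5752/2227) = -7*(-100648558/45326131) = 704539906/45326131 ≈ 15.544)
w - J(199) = 704539906/45326131 - (-32 + 199)/199 = 704539906/45326131 - 167/199 = 132633977417/9019900069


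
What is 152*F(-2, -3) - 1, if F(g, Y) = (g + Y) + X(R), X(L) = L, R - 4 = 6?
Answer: 759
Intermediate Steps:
R = 10 (R = 4 + 6 = 10)
F(g, Y) = 10 + Y + g (F(g, Y) = (g + Y) + 10 = (Y + g) + 10 = 10 + Y + g)
152*F(-2, -3) - 1 = 152*(10 - 3 - 2) - 1 = 152*5 - 1 = 760 - 1 = 759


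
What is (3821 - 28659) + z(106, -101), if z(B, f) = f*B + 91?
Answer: -35453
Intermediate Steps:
z(B, f) = 91 + B*f (z(B, f) = B*f + 91 = 91 + B*f)
(3821 - 28659) + z(106, -101) = (3821 - 28659) + (91 + 106*(-101)) = -24838 + (91 - 10706) = -24838 - 10615 = -35453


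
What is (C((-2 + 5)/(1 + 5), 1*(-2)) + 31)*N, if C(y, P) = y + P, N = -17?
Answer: -1003/2 ≈ -501.50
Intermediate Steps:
C(y, P) = P + y
(C((-2 + 5)/(1 + 5), 1*(-2)) + 31)*N = ((1*(-2) + (-2 + 5)/(1 + 5)) + 31)*(-17) = ((-2 + 3/6) + 31)*(-17) = ((-2 + 3*(⅙)) + 31)*(-17) = ((-2 + ½) + 31)*(-17) = (-3/2 + 31)*(-17) = (59/2)*(-17) = -1003/2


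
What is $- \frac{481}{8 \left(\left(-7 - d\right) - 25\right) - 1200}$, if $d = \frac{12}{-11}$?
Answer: $\frac{5291}{15920} \approx 0.33235$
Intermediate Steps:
$d = - \frac{12}{11}$ ($d = 12 \left(- \frac{1}{11}\right) = - \frac{12}{11} \approx -1.0909$)
$- \frac{481}{8 \left(\left(-7 - d\right) - 25\right) - 1200} = - \frac{481}{8 \left(\left(-7 - - \frac{12}{11}\right) - 25\right) - 1200} = - \frac{481}{8 \left(\left(-7 + \frac{12}{11}\right) - 25\right) - 1200} = - \frac{481}{8 \left(- \frac{65}{11} - 25\right) - 1200} = - \frac{481}{8 \left(- \frac{340}{11}\right) - 1200} = - \frac{481}{- \frac{2720}{11} - 1200} = - \frac{481}{- \frac{15920}{11}} = \left(-481\right) \left(- \frac{11}{15920}\right) = \frac{5291}{15920}$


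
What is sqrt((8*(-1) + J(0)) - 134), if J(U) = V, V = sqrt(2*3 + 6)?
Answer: sqrt(-142 + 2*sqrt(3)) ≈ 11.77*I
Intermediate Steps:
V = 2*sqrt(3) (V = sqrt(6 + 6) = sqrt(12) = 2*sqrt(3) ≈ 3.4641)
J(U) = 2*sqrt(3)
sqrt((8*(-1) + J(0)) - 134) = sqrt((8*(-1) + 2*sqrt(3)) - 134) = sqrt((-8 + 2*sqrt(3)) - 134) = sqrt(-142 + 2*sqrt(3))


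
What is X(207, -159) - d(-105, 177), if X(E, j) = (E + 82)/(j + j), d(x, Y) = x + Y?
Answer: -23185/318 ≈ -72.909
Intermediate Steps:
d(x, Y) = Y + x
X(E, j) = (82 + E)/(2*j) (X(E, j) = (82 + E)/((2*j)) = (82 + E)*(1/(2*j)) = (82 + E)/(2*j))
X(207, -159) - d(-105, 177) = (1/2)*(82 + 207)/(-159) - (177 - 105) = (1/2)*(-1/159)*289 - 1*72 = -289/318 - 72 = -23185/318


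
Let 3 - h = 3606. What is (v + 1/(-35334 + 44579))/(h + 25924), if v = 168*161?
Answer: 250058761/206357645 ≈ 1.2118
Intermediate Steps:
v = 27048
h = -3603 (h = 3 - 1*3606 = 3 - 3606 = -3603)
(v + 1/(-35334 + 44579))/(h + 25924) = (27048 + 1/(-35334 + 44579))/(-3603 + 25924) = (27048 + 1/9245)/22321 = (27048 + 1/9245)*(1/22321) = (250058761/9245)*(1/22321) = 250058761/206357645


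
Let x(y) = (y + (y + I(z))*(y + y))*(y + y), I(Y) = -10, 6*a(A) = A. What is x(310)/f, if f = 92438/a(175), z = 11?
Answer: 5053658750/138657 ≈ 36447.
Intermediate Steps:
a(A) = A/6
f = 554628/175 (f = 92438/(((⅙)*175)) = 92438/(175/6) = 92438*(6/175) = 554628/175 ≈ 3169.3)
x(y) = 2*y*(y + 2*y*(-10 + y)) (x(y) = (y + (y - 10)*(y + y))*(y + y) = (y + (-10 + y)*(2*y))*(2*y) = (y + 2*y*(-10 + y))*(2*y) = 2*y*(y + 2*y*(-10 + y)))
x(310)/f = (310²*(-38 + 4*310))/(554628/175) = (96100*(-38 + 1240))*(175/554628) = (96100*1202)*(175/554628) = 115512200*(175/554628) = 5053658750/138657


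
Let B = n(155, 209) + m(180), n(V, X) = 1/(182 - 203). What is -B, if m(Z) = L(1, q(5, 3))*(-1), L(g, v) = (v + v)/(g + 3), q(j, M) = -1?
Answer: -19/42 ≈ -0.45238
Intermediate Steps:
L(g, v) = 2*v/(3 + g) (L(g, v) = (2*v)/(3 + g) = 2*v/(3 + g))
n(V, X) = -1/21 (n(V, X) = 1/(-21) = -1/21)
m(Z) = ½ (m(Z) = (2*(-1)/(3 + 1))*(-1) = (2*(-1)/4)*(-1) = (2*(-1)*(¼))*(-1) = -½*(-1) = ½)
B = 19/42 (B = -1/21 + ½ = 19/42 ≈ 0.45238)
-B = -1*19/42 = -19/42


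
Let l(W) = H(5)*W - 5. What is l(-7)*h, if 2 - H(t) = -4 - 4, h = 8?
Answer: -600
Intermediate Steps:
H(t) = 10 (H(t) = 2 - (-4 - 4) = 2 - 1*(-8) = 2 + 8 = 10)
l(W) = -5 + 10*W (l(W) = 10*W - 5 = -5 + 10*W)
l(-7)*h = (-5 + 10*(-7))*8 = (-5 - 70)*8 = -75*8 = -600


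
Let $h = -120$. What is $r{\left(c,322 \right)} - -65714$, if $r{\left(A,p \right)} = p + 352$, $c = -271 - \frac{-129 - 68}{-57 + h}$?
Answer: $66388$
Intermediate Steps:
$c = - \frac{48164}{177}$ ($c = -271 - \frac{-129 - 68}{-57 - 120} = -271 - - \frac{197}{-177} = -271 - \left(-197\right) \left(- \frac{1}{177}\right) = -271 - \frac{197}{177} = - \frac{48164}{177} \approx -272.11$)
$r{\left(A,p \right)} = 352 + p$
$r{\left(c,322 \right)} - -65714 = \left(352 + 322\right) - -65714 = 674 + 65714 = 66388$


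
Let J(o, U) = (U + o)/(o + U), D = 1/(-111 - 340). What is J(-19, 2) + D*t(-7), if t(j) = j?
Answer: 458/451 ≈ 1.0155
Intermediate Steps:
D = -1/451 (D = 1/(-451) = -1/451 ≈ -0.0022173)
J(o, U) = 1 (J(o, U) = (U + o)/(U + o) = 1)
J(-19, 2) + D*t(-7) = 1 - 1/451*(-7) = 1 + 7/451 = 458/451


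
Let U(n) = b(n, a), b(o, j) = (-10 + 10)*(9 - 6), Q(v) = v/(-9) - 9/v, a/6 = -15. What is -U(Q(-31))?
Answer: 0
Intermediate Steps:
a = -90 (a = 6*(-15) = -90)
Q(v) = -9/v - v/9 (Q(v) = v*(-⅑) - 9/v = -v/9 - 9/v = -9/v - v/9)
b(o, j) = 0 (b(o, j) = 0*3 = 0)
U(n) = 0
-U(Q(-31)) = -1*0 = 0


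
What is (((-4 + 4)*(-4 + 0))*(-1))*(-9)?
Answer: 0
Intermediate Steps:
(((-4 + 4)*(-4 + 0))*(-1))*(-9) = ((0*(-4))*(-1))*(-9) = (0*(-1))*(-9) = 0*(-9) = 0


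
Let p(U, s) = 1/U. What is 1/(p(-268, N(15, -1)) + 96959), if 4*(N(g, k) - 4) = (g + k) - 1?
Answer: 268/25985011 ≈ 1.0314e-5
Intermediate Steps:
N(g, k) = 15/4 + g/4 + k/4 (N(g, k) = 4 + ((g + k) - 1)/4 = 4 + (-1 + g + k)/4 = 4 + (-1/4 + g/4 + k/4) = 15/4 + g/4 + k/4)
1/(p(-268, N(15, -1)) + 96959) = 1/(1/(-268) + 96959) = 1/(-1/268 + 96959) = 1/(25985011/268) = 268/25985011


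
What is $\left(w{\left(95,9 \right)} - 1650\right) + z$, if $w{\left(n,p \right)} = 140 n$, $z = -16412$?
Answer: $-4762$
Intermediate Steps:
$\left(w{\left(95,9 \right)} - 1650\right) + z = \left(140 \cdot 95 - 1650\right) - 16412 = \left(13300 - 1650\right) - 16412 = 11650 - 16412 = -4762$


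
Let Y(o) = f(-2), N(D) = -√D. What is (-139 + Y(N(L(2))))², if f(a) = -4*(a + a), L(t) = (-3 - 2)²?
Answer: 15129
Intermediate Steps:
L(t) = 25 (L(t) = (-5)² = 25)
f(a) = -8*a
Y(o) = 16 (Y(o) = -8*(-2) = 16)
(-139 + Y(N(L(2))))² = (-139 + 16)² = (-123)² = 15129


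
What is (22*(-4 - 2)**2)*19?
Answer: 15048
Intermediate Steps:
(22*(-4 - 2)**2)*19 = (22*(-6)**2)*19 = (22*36)*19 = 792*19 = 15048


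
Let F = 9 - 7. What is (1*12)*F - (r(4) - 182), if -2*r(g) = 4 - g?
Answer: 206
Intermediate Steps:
r(g) = -2 + g/2 (r(g) = -(4 - g)/2 = -2 + g/2)
F = 2
(1*12)*F - (r(4) - 182) = (1*12)*2 - ((-2 + (½)*4) - 182) = 12*2 - ((-2 + 2) - 182) = 24 - (0 - 182) = 24 - 1*(-182) = 24 + 182 = 206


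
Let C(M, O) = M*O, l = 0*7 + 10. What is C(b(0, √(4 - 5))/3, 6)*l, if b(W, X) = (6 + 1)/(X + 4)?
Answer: 560/17 - 140*I/17 ≈ 32.941 - 8.2353*I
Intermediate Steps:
b(W, X) = 7/(4 + X)
l = 10 (l = 0 + 10 = 10)
C(b(0, √(4 - 5))/3, 6)*l = (((7/(4 + √(4 - 5)))/3)*6)*10 = (((7/(4 + √(-1)))*(⅓))*6)*10 = (((7/(4 + I))*(⅓))*6)*10 = (((7*((4 - I)/17))*(⅓))*6)*10 = (((7*(4 - I)/17)*(⅓))*6)*10 = ((7*(4 - I)/51)*6)*10 = (14*(4 - I)/17)*10 = 140*(4 - I)/17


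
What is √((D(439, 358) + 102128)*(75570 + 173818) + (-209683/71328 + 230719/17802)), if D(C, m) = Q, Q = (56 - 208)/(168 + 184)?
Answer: √958509910844289691617169858/193994328 ≈ 1.5959e+5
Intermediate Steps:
Q = -19/44 (Q = -152/352 = -152*1/352 = -19/44 ≈ -0.43182)
D(C, m) = -19/44
√((D(439, 358) + 102128)*(75570 + 173818) + (-209683/71328 + 230719/17802)) = √((-19/44 + 102128)*(75570 + 173818) + (-209683/71328 + 230719/17802)) = √((4493613/44)*249388 + (-209683*1/71328 + 230719*(1/17802))) = √(280163289711/11 + (-209683/71328 + 230719/17802)) = √(280163289711/11 + 2120658011/211630176) = √(59291006333605157257/2327931936) = √958509910844289691617169858/193994328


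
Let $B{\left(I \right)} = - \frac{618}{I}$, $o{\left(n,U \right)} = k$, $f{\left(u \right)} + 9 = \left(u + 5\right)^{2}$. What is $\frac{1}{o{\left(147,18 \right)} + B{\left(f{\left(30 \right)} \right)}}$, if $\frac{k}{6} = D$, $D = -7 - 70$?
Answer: $- \frac{608}{281205} \approx -0.0021621$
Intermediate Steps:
$f{\left(u \right)} = -9 + \left(5 + u\right)^{2}$ ($f{\left(u \right)} = -9 + \left(u + 5\right)^{2} = -9 + \left(5 + u\right)^{2}$)
$D = -77$ ($D = -7 - 70 = -77$)
$k = -462$ ($k = 6 \left(-77\right) = -462$)
$o{\left(n,U \right)} = -462$
$\frac{1}{o{\left(147,18 \right)} + B{\left(f{\left(30 \right)} \right)}} = \frac{1}{-462 - \frac{618}{-9 + \left(5 + 30\right)^{2}}} = \frac{1}{-462 - \frac{618}{-9 + 35^{2}}} = \frac{1}{-462 - \frac{618}{-9 + 1225}} = \frac{1}{-462 - \frac{618}{1216}} = \frac{1}{-462 - \frac{309}{608}} = \frac{1}{- \frac{281205}{608}} = - \frac{608}{281205}$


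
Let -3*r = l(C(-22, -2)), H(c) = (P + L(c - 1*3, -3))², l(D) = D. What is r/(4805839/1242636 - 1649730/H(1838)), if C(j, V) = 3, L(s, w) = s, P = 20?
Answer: -855188308380/2897399651339 ≈ -0.29516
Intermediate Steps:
H(c) = (17 + c)² (H(c) = (20 + (c - 1*3))² = (20 + (c - 3))² = (20 + (-3 + c))² = (17 + c)²)
r = -1 (r = -⅓*3 = -1)
r/(4805839/1242636 - 1649730/H(1838)) = -1/(4805839/1242636 - 1649730/(17 + 1838)²) = -1/(4805839*(1/1242636) - 1649730/(1855²)) = -1/(4805839/1242636 - 1649730/3441025) = -1/(4805839/1242636 - 1649730*1/3441025) = -1/(4805839/1242636 - 329946/688205) = -1/2897399651339/855188308380 = -1*855188308380/2897399651339 = -855188308380/2897399651339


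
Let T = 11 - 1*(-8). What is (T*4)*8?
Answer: 608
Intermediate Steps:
T = 19 (T = 11 + 8 = 19)
(T*4)*8 = (19*4)*8 = 76*8 = 608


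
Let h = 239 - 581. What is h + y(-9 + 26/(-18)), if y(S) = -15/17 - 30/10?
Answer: -5880/17 ≈ -345.88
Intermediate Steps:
y(S) = -66/17 (y(S) = -15*1/17 - 30*⅒ = -15/17 - 3 = -66/17)
h = -342
h + y(-9 + 26/(-18)) = -342 - 66/17 = -5880/17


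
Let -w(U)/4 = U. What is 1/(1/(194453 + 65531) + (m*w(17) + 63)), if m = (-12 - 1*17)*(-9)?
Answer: -259984/4597817039 ≈ -5.6545e-5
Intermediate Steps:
m = 261 (m = (-12 - 17)*(-9) = -29*(-9) = 261)
w(U) = -4*U
1/(1/(194453 + 65531) + (m*w(17) + 63)) = 1/(1/(194453 + 65531) + (261*(-4*17) + 63)) = 1/(1/259984 + (261*(-68) + 63)) = 1/(1/259984 + (-17748 + 63)) = 1/(1/259984 - 17685) = 1/(-4597817039/259984) = -259984/4597817039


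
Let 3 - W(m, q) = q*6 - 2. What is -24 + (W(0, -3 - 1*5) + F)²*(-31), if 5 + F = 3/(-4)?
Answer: -1107735/16 ≈ -69234.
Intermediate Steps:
F = -23/4 (F = -5 + 3/(-4) = -5 + 3*(-¼) = -5 - ¾ = -23/4 ≈ -5.7500)
W(m, q) = 5 - 6*q (W(m, q) = 3 - (q*6 - 2) = 3 - (6*q - 2) = 3 - (-2 + 6*q) = 3 + (2 - 6*q) = 5 - 6*q)
-24 + (W(0, -3 - 1*5) + F)²*(-31) = -24 + ((5 - 6*(-3 - 1*5)) - 23/4)²*(-31) = -24 + ((5 - 6*(-3 - 5)) - 23/4)²*(-31) = -24 + ((5 - 6*(-8)) - 23/4)²*(-31) = -24 + ((5 + 48) - 23/4)²*(-31) = -24 + (53 - 23/4)²*(-31) = -24 + (189/4)²*(-31) = -24 + (35721/16)*(-31) = -24 - 1107351/16 = -1107735/16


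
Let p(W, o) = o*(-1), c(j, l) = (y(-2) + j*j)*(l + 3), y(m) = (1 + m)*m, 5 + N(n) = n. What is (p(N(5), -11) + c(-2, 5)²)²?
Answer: 5359225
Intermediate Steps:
N(n) = -5 + n
y(m) = m*(1 + m)
c(j, l) = (2 + j²)*(3 + l) (c(j, l) = (-2*(1 - 2) + j*j)*(l + 3) = (-2*(-1) + j²)*(3 + l) = (2 + j²)*(3 + l))
p(W, o) = -o
(p(N(5), -11) + c(-2, 5)²)² = (-1*(-11) + (6 + 2*5 + 3*(-2)² + 5*(-2)²)²)² = (11 + (6 + 10 + 3*4 + 5*4)²)² = (11 + (6 + 10 + 12 + 20)²)² = (11 + 48²)² = (11 + 2304)² = 2315² = 5359225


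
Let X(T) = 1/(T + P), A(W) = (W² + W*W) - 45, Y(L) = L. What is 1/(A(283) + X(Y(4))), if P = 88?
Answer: 92/14732237 ≈ 6.2448e-6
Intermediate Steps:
A(W) = -45 + 2*W² (A(W) = (W² + W²) - 45 = 2*W² - 45 = -45 + 2*W²)
X(T) = 1/(88 + T) (X(T) = 1/(T + 88) = 1/(88 + T))
1/(A(283) + X(Y(4))) = 1/((-45 + 2*283²) + 1/(88 + 4)) = 1/((-45 + 2*80089) + 1/92) = 1/((-45 + 160178) + 1/92) = 1/(160133 + 1/92) = 1/(14732237/92) = 92/14732237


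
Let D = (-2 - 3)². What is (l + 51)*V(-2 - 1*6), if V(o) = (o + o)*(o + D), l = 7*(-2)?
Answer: -10064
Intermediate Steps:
l = -14
D = 25 (D = (-5)² = 25)
V(o) = 2*o*(25 + o) (V(o) = (o + o)*(o + 25) = (2*o)*(25 + o) = 2*o*(25 + o))
(l + 51)*V(-2 - 1*6) = (-14 + 51)*(2*(-2 - 1*6)*(25 + (-2 - 1*6))) = 37*(2*(-2 - 6)*(25 + (-2 - 6))) = 37*(2*(-8)*(25 - 8)) = 37*(2*(-8)*17) = 37*(-272) = -10064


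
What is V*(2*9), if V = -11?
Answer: -198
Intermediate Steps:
V*(2*9) = -22*9 = -11*18 = -198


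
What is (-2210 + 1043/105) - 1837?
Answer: -60556/15 ≈ -4037.1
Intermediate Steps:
(-2210 + 1043/105) - 1837 = (-2210 + 1043*(1/105)) - 1837 = (-2210 + 149/15) - 1837 = -33001/15 - 1837 = -60556/15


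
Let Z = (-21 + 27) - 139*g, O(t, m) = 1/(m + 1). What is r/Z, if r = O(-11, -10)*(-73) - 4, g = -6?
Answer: 37/7560 ≈ 0.0048942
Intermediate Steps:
O(t, m) = 1/(1 + m)
r = 37/9 (r = -73/(1 - 10) - 4 = -73/(-9) - 4 = -⅑*(-73) - 4 = 73/9 - 4 = 37/9 ≈ 4.1111)
Z = 840 (Z = (-21 + 27) - 139*(-6) = 6 + 834 = 840)
r/Z = (37/9)/840 = (37/9)*(1/840) = 37/7560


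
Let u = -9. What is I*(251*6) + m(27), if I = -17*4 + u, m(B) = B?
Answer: -115935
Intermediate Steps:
I = -77 (I = -17*4 - 9 = -68 - 9 = -77)
I*(251*6) + m(27) = -19327*6 + 27 = -77*1506 + 27 = -115962 + 27 = -115935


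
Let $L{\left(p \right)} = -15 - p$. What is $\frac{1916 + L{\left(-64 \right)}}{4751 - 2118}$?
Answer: $\frac{1965}{2633} \approx 0.7463$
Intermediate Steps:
$\frac{1916 + L{\left(-64 \right)}}{4751 - 2118} = \frac{1916 - -49}{4751 - 2118} = \frac{1916 + \left(-15 + 64\right)}{2633} = \left(1916 + 49\right) \frac{1}{2633} = 1965 \cdot \frac{1}{2633} = \frac{1965}{2633}$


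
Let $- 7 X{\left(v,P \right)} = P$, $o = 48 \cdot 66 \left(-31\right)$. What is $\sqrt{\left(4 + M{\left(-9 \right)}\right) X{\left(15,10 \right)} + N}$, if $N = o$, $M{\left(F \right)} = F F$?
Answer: $\frac{i \sqrt{4818142}}{7} \approx 313.58 i$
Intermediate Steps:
$o = -98208$ ($o = 3168 \left(-31\right) = -98208$)
$M{\left(F \right)} = F^{2}$
$X{\left(v,P \right)} = - \frac{P}{7}$
$N = -98208$
$\sqrt{\left(4 + M{\left(-9 \right)}\right) X{\left(15,10 \right)} + N} = \sqrt{\left(4 + \left(-9\right)^{2}\right) \left(\left(- \frac{1}{7}\right) 10\right) - 98208} = \sqrt{\left(4 + 81\right) \left(- \frac{10}{7}\right) - 98208} = \sqrt{85 \left(- \frac{10}{7}\right) - 98208} = \sqrt{- \frac{850}{7} - 98208} = \sqrt{- \frac{688306}{7}} = \frac{i \sqrt{4818142}}{7}$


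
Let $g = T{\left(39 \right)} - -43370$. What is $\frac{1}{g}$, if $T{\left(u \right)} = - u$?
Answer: $\frac{1}{43331} \approx 2.3078 \cdot 10^{-5}$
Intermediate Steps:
$g = 43331$ ($g = \left(-1\right) 39 - -43370 = -39 + 43370 = 43331$)
$\frac{1}{g} = \frac{1}{43331}$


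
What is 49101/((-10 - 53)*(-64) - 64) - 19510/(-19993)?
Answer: 1059091973/79332224 ≈ 13.350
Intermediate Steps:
49101/((-10 - 53)*(-64) - 64) - 19510/(-19993) = 49101/(-63*(-64) - 64) - 19510*(-1/19993) = 49101/(4032 - 64) + 19510/19993 = 49101/3968 + 19510/19993 = 1059091973/79332224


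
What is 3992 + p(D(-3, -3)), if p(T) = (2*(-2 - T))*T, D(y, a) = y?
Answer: 3986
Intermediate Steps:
p(T) = T*(-4 - 2*T) (p(T) = (-4 - 2*T)*T = T*(-4 - 2*T))
3992 + p(D(-3, -3)) = 3992 - 2*(-3)*(2 - 3) = 3992 - 2*(-3)*(-1) = 3992 - 6 = 3986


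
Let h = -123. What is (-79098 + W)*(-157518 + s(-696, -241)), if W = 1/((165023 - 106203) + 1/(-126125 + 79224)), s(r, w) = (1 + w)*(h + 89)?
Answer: 10863752422776944746/919572273 ≈ 1.1814e+10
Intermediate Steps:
s(r, w) = -34 - 34*w (s(r, w) = (1 + w)*(-123 + 89) = (1 + w)*(-34) = -34 - 34*w)
W = 46901/2758716819 (W = 1/(58820 + 1/(-46901)) = 1/(58820 - 1/46901) = 1/(2758716819/46901) = 46901/2758716819 ≈ 1.7001e-5)
(-79098 + W)*(-157518 + s(-696, -241)) = (-79098 + 46901/2758716819)*(-157518 + (-34 - 34*(-241))) = -218208982902361*(-157518 + (-34 + 8194))/2758716819 = -218208982902361*(-157518 + 8160)/2758716819 = -218208982902361/2758716819*(-149358) = 10863752422776944746/919572273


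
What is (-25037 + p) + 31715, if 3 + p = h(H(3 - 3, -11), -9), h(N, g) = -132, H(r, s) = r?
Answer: 6543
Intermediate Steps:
p = -135 (p = -3 - 132 = -135)
(-25037 + p) + 31715 = (-25037 - 135) + 31715 = -25172 + 31715 = 6543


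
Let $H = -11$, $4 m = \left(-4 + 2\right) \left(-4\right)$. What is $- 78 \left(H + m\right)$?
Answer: $702$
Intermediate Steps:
$m = 2$ ($m = \frac{\left(-4 + 2\right) \left(-4\right)}{4} = \frac{\left(-2\right) \left(-4\right)}{4} = \frac{1}{4} \cdot 8 = 2$)
$- 78 \left(H + m\right) = - 78 \left(-11 + 2\right) = \left(-78\right) \left(-9\right) = 702$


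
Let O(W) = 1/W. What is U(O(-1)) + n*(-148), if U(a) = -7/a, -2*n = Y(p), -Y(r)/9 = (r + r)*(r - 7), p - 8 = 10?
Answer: -263729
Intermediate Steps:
p = 18 (p = 8 + 10 = 18)
Y(r) = -18*r*(-7 + r) (Y(r) = -9*(r + r)*(r - 7) = -9*2*r*(-7 + r) = -18*r*(-7 + r))
n = 1782 (n = -9*18*(7 - 1*18) = -9*18*(7 - 18) = -9*18*(-11) = -1/2*(-3564) = 1782)
U(O(-1)) + n*(-148) = -7/(1/(-1)) + 1782*(-148) = -7/(-1) - 263736 = -7*(-1) - 263736 = 7 - 263736 = -263729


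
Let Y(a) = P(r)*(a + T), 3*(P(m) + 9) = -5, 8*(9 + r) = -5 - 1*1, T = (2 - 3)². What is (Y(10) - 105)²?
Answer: 444889/9 ≈ 49432.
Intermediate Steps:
T = 1 (T = (-1)² = 1)
r = -39/4 (r = -9 + (-5 - 1*1)/8 = -9 + (-5 - 1)/8 = -9 + (⅛)*(-6) = -9 - ¾ = -39/4 ≈ -9.7500)
P(m) = -32/3 (P(m) = -9 + (⅓)*(-5) = -9 - 5/3 = -32/3)
Y(a) = -32/3 - 32*a/3 (Y(a) = -32*(a + 1)/3 = -32*(1 + a)/3 = -32/3 - 32*a/3)
(Y(10) - 105)² = ((-32/3 - 32/3*10) - 105)² = ((-32/3 - 320/3) - 105)² = (-352/3 - 105)² = (-667/3)² = 444889/9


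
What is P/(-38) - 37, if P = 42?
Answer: -724/19 ≈ -38.105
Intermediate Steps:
P/(-38) - 37 = 42/(-38) - 37 = -1/38*42 - 37 = -21/19 - 37 = -724/19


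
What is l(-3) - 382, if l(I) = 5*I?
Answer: -397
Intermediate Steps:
l(-3) - 382 = 5*(-3) - 382 = -15 - 382 = -397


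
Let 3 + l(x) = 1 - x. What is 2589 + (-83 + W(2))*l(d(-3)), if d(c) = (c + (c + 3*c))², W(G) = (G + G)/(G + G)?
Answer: 21203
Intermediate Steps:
W(G) = 1 (W(G) = (2*G)/((2*G)) = (2*G)*(1/(2*G)) = 1)
d(c) = 25*c² (d(c) = (c + 4*c)² = (5*c)² = 25*c²)
l(x) = -2 - x (l(x) = -3 + (1 - x) = -2 - x)
2589 + (-83 + W(2))*l(d(-3)) = 2589 + (-83 + 1)*(-2 - 25*(-3)²) = 2589 - 82*(-2 - 25*9) = 2589 - 82*(-2 - 1*225) = 2589 - 82*(-2 - 225) = 2589 - 82*(-227) = 2589 + 18614 = 21203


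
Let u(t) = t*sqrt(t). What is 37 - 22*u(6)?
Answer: 37 - 132*sqrt(6) ≈ -286.33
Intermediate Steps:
u(t) = t**(3/2)
37 - 22*u(6) = 37 - 132*sqrt(6)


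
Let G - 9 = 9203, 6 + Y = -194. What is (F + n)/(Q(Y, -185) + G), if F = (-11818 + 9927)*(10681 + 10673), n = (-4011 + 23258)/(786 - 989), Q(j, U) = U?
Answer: -8197243289/1832481 ≈ -4473.3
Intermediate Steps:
Y = -200 (Y = -6 - 194 = -200)
n = -19247/203 (n = 19247/(-203) = 19247*(-1/203) = -19247/203 ≈ -94.813)
G = 9212 (G = 9 + 9203 = 9212)
F = -40380414 (F = -1891*21354 = -40380414)
(F + n)/(Q(Y, -185) + G) = (-40380414 - 19247/203)/(-185 + 9212) = -8197243289/203/9027 = -8197243289/203*1/9027 = -8197243289/1832481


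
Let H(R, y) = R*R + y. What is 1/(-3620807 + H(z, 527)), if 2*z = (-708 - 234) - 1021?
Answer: -4/10627751 ≈ -3.7637e-7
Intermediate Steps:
z = -1963/2 (z = ((-708 - 234) - 1021)/2 = (-942 - 1021)/2 = (½)*(-1963) = -1963/2 ≈ -981.50)
H(R, y) = y + R² (H(R, y) = R² + y = y + R²)
1/(-3620807 + H(z, 527)) = 1/(-3620807 + (527 + (-1963/2)²)) = 1/(-3620807 + (527 + 3853369/4)) = 1/(-3620807 + 3855477/4) = 1/(-10627751/4) = -4/10627751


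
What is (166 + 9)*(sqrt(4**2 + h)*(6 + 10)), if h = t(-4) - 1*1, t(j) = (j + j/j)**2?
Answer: 5600*sqrt(6) ≈ 13717.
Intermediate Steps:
t(j) = (1 + j)**2 (t(j) = (j + 1)**2 = (1 + j)**2)
h = 8 (h = (1 - 4)**2 - 1*1 = (-3)**2 - 1 = 9 - 1 = 8)
(166 + 9)*(sqrt(4**2 + h)*(6 + 10)) = (166 + 9)*(sqrt(4**2 + 8)*(6 + 10)) = 175*(sqrt(16 + 8)*16) = 175*(sqrt(24)*16) = 175*((2*sqrt(6))*16) = 175*(32*sqrt(6)) = 5600*sqrt(6)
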